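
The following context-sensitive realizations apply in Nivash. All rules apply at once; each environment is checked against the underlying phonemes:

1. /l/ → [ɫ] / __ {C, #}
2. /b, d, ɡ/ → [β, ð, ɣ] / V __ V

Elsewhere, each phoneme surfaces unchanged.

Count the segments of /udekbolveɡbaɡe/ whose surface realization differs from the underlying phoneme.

3

Segments that undergo a rule: /d/ → [ð] (rule 2); /l/ → [ɫ] (rule 1); /ɡ/ → [ɣ] (rule 2).
All other segments surface unchanged.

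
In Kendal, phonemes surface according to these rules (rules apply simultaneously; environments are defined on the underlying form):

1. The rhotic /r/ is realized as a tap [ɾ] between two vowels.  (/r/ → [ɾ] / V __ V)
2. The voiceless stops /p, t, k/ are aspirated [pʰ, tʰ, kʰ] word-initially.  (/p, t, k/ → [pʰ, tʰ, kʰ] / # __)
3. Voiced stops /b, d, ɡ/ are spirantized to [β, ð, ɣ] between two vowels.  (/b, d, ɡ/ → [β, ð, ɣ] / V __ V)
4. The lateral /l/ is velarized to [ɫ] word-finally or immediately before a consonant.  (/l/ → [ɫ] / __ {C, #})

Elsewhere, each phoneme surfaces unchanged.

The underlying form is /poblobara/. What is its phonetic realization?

/p/ — word-initial, word-initially — surfaces as [pʰ] (rule 2).
/o/ (between /p/ and /b/) is unaffected → [o].
/b/ (between /o/ and /l/): rule 3 targets it, but not between two vowels → unchanged [b].
/l/ (between /b/ and /o/) is in the target of rule 4 but the environment (word-finally or immediately before a consonant) is not met → [l].
/o/ (between /l/ and /b/) is unaffected → [o].
/b/ (between /o/ and /a/) occurs between two vowels → [β] by rule 3.
/a/ stays [a].
/r/ (between /a/ and /a/): between two vowels, so rule 1 applies → [ɾ].
/a/ (word-final) is unaffected → [a].

[pʰobloβaɾa]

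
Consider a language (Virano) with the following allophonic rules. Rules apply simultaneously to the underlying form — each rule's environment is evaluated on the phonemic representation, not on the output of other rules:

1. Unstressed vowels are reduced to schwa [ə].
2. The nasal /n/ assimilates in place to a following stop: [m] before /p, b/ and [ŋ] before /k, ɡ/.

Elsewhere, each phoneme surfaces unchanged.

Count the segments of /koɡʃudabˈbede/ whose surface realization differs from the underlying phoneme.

Segments that undergo a rule: /o/ → [ə] (rule 1); /u/ → [ə] (rule 1); /a/ → [ə] (rule 1); /e/ → [ə] (rule 1).
All other segments surface unchanged.

4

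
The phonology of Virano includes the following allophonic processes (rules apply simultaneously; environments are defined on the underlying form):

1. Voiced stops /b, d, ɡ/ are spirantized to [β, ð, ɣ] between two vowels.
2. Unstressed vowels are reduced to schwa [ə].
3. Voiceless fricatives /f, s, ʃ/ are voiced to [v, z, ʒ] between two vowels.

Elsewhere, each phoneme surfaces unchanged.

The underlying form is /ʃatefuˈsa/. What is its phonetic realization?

/ʃ/ (word-initial): rule 3 targets it, but not between two vowels → unchanged [ʃ].
/a/ (between /ʃ/ and /t/) occurs in an unstressed syllable → [ə] by rule 2.
/t/ (between /a/ and /e/) is unaffected → [t].
Rule 2 applies to /e/ (between /t/ and /f/: in an unstressed syllable) → [ə].
/f/ (between /e/ and /u/) occurs between two vowels → [v] by rule 3.
/u/ — between /f/ and /s/, in an unstressed syllable — surfaces as [ə] (rule 2).
Rule 3 applies to /s/ (between /u/ and /a/: between two vowels) → [z].
/a/ (word-final) is in the target of rule 2 but the environment (in an unstressed syllable) is not met → [a].

[ʃətəvəˈza]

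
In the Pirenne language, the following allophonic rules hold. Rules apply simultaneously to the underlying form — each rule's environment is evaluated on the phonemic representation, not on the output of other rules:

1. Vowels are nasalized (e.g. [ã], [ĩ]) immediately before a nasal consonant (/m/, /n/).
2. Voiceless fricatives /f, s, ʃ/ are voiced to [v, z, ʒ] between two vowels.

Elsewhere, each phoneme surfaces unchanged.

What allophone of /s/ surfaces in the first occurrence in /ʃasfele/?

/s/ (between /a/ and /f/): rule 2 targets it, but not between two vowels → unchanged [s].

[s]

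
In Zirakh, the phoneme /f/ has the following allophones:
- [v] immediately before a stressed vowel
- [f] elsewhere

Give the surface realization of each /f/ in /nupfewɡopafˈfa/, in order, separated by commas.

[f], [f], [v]

Occurrence 1 (position 4): no conditioning environment matches → elsewhere allophone [f].
Occurrence 2 (position 11): no conditioning environment matches → elsewhere allophone [f].
Occurrence 3 (position 12): immediately before a stressed vowel → [v].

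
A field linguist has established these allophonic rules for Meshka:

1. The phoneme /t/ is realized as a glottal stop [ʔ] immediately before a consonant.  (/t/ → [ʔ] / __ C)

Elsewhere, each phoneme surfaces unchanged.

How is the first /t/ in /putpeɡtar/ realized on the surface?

[ʔ]

/t/ — between /u/ and /p/, immediately before a consonant — surfaces as [ʔ] (rule 1).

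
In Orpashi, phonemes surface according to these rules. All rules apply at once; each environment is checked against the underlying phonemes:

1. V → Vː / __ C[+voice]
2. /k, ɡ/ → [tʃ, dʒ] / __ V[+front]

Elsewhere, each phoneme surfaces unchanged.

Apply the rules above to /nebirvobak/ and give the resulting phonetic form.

/e/ (between /n/ and /b/): before a voiced consonant, so rule 1 applies → [eː].
/i/ — between /b/ and /r/, before a voiced consonant — surfaces as [iː] (rule 1).
/o/ (between /v/ and /b/) occurs before a voiced consonant → [oː] by rule 1.
/a/ — between /b/ and /k/; rule 1 does not apply here → [a].
/k/ (word-final) fails the environment for rule 2, so it stays [k].

[neːbiːrvoːbak]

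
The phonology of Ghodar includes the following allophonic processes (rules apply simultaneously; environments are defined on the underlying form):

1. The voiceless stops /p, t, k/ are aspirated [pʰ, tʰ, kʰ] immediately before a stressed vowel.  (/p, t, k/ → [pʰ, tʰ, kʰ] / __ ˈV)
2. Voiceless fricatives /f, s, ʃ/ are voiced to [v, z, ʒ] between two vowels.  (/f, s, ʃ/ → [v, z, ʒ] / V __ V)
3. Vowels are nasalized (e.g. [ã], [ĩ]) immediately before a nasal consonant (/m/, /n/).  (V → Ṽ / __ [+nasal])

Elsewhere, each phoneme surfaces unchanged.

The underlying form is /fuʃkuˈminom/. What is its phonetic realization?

[fuʃkũˈmĩnõm]

/f/ (word-initial) fails the environment for rule 2, so it stays [f].
/u/ (between /f/ and /ʃ/) is in the target of rule 3 but the environment (before a nasal consonant) is not met → [u].
/ʃ/ (between /u/ and /k/) is in the target of rule 2 but the environment (between two vowels) is not met → [ʃ].
/k/ (between /ʃ/ and /u/) is in the target of rule 1 but the environment (immediately before a stressed vowel) is not met → [k].
/u/ meets the environment for rule 3 (before a nasal consonant) → [ũ].
/i/ (between /m/ and /n/) occurs before a nasal consonant → [ĩ] by rule 3.
Rule 3 applies to /o/ (between /n/ and /m/: before a nasal consonant) → [õ].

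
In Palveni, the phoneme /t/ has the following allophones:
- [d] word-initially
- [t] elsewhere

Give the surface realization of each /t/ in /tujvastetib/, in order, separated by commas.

Occurrence 1 (position 1): word-initially → [d].
Occurrence 2 (position 7): no conditioning environment matches → elsewhere allophone [t].
Occurrence 3 (position 9): no conditioning environment matches → elsewhere allophone [t].

[d], [t], [t]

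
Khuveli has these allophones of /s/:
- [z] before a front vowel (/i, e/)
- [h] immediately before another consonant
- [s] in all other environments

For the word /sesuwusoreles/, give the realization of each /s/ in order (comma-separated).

Occurrence 1 (position 1): before a front vowel (/i, e/) → [z].
Occurrence 2 (position 3): no conditioning environment matches → elsewhere allophone [s].
Occurrence 3 (position 7): no conditioning environment matches → elsewhere allophone [s].
Occurrence 4 (position 13): no conditioning environment matches → elsewhere allophone [s].

[z], [s], [s], [s]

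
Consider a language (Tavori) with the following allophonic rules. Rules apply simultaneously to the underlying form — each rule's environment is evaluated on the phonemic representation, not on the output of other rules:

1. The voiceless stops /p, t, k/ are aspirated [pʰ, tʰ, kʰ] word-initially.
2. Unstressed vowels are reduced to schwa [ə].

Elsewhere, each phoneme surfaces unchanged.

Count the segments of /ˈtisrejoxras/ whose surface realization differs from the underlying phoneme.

Segments that undergo a rule: /t/ → [tʰ] (rule 1); /e/ → [ə] (rule 2); /o/ → [ə] (rule 2); /a/ → [ə] (rule 2).
All other segments surface unchanged.

4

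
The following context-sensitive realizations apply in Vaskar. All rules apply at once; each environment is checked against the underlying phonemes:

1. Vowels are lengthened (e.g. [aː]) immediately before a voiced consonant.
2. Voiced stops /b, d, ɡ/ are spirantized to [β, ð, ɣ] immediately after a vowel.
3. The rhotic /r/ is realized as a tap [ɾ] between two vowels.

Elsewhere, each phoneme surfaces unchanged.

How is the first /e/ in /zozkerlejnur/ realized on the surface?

/e/ (between /k/ and /r/): before a voiced consonant, so rule 1 applies → [eː].

[eː]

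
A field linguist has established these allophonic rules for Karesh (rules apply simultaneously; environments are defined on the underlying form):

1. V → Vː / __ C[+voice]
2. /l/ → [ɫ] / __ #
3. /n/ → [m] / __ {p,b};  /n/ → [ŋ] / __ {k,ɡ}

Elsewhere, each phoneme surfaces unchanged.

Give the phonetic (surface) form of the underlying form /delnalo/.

[deːlnaːlo]

/d/ stays [d].
/e/ meets the environment for rule 1 (before a voiced consonant) → [eː].
/l/ (between /e/ and /n/): rule 2 targets it, but not word-finally → unchanged [l].
/n/ (between /l/ and /a/) fails the environment for rule 3, so it stays [n].
/a/ — between /n/ and /l/, before a voiced consonant — surfaces as [aː] (rule 1).
/l/ (between /a/ and /o/) is in the target of rule 2 but the environment (word-finally) is not met → [l].
/o/ — word-final; rule 1 does not apply here → [o].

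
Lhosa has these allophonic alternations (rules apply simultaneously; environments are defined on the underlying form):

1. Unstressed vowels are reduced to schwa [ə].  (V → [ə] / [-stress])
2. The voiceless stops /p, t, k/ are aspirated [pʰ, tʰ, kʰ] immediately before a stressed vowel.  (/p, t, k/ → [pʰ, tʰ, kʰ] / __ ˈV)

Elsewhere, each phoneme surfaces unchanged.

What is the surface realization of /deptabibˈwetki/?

/d/ stays [d].
Rule 1 applies to /e/ (between /d/ and /p/: in an unstressed syllable) → [ə].
/p/ (between /e/ and /t/) is in the target of rule 2 but the environment (immediately before a stressed vowel) is not met → [p].
/t/ (between /p/ and /a/) is in the target of rule 2 but the environment (immediately before a stressed vowel) is not met → [t].
/a/ meets the environment for rule 1 (in an unstressed syllable) → [ə].
/b/ stays [b].
/i/ (between /b/ and /b/): in an unstressed syllable, so rule 1 applies → [ə].
/b/ — not in any rule's target class → [b].
/w/ stays [w].
/e/ (between /w/ and /t/) is in the target of rule 1 but the environment (in an unstressed syllable) is not met → [e].
/t/ (between /e/ and /k/): rule 2 targets it, but not immediately before a stressed vowel → unchanged [t].
/k/ — between /t/ and /i/; rule 2 does not apply here → [k].
/i/ (word-final): in an unstressed syllable, so rule 1 applies → [ə].

[dəptəbəbˈwetkə]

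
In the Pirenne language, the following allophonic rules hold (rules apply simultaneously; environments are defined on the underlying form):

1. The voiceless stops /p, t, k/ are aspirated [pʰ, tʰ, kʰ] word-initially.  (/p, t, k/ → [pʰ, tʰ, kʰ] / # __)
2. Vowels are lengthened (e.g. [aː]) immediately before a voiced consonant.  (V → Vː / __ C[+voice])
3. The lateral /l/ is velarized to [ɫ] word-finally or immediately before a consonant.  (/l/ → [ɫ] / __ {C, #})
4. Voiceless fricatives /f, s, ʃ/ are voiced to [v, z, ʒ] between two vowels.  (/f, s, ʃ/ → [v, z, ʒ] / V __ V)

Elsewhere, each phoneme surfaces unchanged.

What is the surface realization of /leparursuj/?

/l/ — word-initial; rule 3 does not apply here → [l].
/e/ — between /l/ and /p/; rule 2 does not apply here → [e].
/p/ (between /e/ and /a/) is in the target of rule 1 but the environment (word-initially) is not met → [p].
/a/ — between /p/ and /r/, before a voiced consonant — surfaces as [aː] (rule 2).
Rule 2 applies to /u/ (between /r/ and /r/: before a voiced consonant) → [uː].
/s/ (between /r/ and /u/) is in the target of rule 4 but the environment (between two vowels) is not met → [s].
/u/ (between /s/ and /j/): before a voiced consonant, so rule 2 applies → [uː].

[lepaːruːrsuːj]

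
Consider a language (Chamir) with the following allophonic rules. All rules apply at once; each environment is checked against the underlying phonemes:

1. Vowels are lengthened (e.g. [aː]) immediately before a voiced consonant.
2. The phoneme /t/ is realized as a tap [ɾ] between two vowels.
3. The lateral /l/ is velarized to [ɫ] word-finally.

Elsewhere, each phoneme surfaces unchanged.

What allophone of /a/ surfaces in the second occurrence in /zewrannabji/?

/a/ (between /n/ and /b/): before a voiced consonant, so rule 1 applies → [aː].

[aː]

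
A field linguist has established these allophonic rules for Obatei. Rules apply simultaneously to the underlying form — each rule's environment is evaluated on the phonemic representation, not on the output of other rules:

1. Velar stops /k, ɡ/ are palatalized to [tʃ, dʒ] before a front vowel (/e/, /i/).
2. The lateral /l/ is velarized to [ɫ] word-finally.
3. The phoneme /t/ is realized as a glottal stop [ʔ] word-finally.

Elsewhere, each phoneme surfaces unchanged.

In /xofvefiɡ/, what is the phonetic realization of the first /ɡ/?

[ɡ]

/ɡ/ (word-final): rule 1 targets it, but not before a front vowel → unchanged [ɡ].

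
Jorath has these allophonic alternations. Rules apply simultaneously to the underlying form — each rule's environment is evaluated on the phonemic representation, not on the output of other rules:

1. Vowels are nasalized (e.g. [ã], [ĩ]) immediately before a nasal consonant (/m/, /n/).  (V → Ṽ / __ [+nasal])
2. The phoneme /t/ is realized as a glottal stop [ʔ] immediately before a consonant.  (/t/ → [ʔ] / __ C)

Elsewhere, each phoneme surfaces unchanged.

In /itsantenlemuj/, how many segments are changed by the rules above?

Segments that undergo a rule: /t/ → [ʔ] (rule 2); /a/ → [ã] (rule 1); /e/ → [ẽ] (rule 1); /e/ → [ẽ] (rule 1).
All other segments surface unchanged.

4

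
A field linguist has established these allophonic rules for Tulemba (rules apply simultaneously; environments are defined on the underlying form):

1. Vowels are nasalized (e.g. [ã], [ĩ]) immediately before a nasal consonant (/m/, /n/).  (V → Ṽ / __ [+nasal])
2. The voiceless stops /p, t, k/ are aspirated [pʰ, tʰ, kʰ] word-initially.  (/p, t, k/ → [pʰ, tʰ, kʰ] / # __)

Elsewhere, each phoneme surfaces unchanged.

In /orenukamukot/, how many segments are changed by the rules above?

2

Segments that undergo a rule: /e/ → [ẽ] (rule 1); /a/ → [ã] (rule 1).
All other segments surface unchanged.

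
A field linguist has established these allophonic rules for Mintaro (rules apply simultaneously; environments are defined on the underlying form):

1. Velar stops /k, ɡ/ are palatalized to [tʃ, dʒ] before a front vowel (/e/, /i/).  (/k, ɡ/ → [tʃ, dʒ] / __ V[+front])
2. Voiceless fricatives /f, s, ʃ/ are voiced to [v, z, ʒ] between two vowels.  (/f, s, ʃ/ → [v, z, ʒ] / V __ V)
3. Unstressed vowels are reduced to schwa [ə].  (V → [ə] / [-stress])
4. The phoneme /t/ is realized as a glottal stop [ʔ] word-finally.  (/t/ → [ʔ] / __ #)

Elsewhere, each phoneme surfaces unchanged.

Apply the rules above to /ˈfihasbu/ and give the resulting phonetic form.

/f/ (word-initial): rule 2 targets it, but not between two vowels → unchanged [f].
/i/ — between /f/ and /h/; rule 3 does not apply here → [i].
/h/ — not in any rule's target class → [h].
/a/ meets the environment for rule 3 (in an unstressed syllable) → [ə].
/s/ (between /a/ and /b/) fails the environment for rule 2, so it stays [s].
/b/ stays [b].
Rule 3 applies to /u/ (word-final: in an unstressed syllable) → [ə].

[ˈfihəsbə]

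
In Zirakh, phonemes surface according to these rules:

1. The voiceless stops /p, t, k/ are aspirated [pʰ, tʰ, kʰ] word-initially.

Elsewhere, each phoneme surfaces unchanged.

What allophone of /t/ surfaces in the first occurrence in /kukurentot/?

/t/ (between /n/ and /o/) is in the target of rule 1 but the environment (word-initially) is not met → [t].

[t]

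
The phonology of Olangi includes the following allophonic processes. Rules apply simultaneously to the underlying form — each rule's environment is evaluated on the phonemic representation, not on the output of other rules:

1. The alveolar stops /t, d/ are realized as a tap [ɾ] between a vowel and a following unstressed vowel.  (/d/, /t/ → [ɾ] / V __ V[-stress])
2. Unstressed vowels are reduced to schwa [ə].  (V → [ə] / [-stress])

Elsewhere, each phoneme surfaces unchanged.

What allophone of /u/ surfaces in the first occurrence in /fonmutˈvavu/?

/u/ (between /m/ and /t/): in an unstressed syllable, so rule 2 applies → [ə].

[ə]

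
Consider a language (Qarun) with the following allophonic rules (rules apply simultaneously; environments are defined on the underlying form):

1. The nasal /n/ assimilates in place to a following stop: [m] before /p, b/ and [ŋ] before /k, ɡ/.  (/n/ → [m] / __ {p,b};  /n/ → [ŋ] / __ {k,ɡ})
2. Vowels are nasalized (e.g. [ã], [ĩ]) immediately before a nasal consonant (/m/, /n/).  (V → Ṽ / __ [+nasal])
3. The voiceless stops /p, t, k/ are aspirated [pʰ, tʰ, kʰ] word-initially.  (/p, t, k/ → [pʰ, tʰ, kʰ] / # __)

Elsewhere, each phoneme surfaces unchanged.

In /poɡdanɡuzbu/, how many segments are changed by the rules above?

Segments that undergo a rule: /p/ → [pʰ] (rule 3); /a/ → [ã] (rule 2); /n/ → [ŋ] (rule 1).
All other segments surface unchanged.

3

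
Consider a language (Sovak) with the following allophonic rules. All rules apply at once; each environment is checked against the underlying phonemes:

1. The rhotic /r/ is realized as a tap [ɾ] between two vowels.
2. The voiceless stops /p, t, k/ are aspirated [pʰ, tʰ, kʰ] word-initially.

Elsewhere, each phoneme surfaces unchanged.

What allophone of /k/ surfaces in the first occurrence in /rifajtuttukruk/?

/k/ (between /u/ and /r/) fails the environment for rule 2, so it stays [k].

[k]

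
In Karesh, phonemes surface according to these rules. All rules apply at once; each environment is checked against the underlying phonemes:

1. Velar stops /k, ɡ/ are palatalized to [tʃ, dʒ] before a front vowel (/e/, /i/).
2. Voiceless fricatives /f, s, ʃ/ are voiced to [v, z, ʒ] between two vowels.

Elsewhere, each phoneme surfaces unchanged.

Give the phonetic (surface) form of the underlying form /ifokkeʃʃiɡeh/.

[ivoktʃeʃʃidʒeh]

/i/ stays [i].
/f/ (between /i/ and /o/): between two vowels, so rule 2 applies → [v].
/o/ — not in any rule's target class → [o].
/k/ (between /o/ and /k/) fails the environment for rule 1, so it stays [k].
/k/ (between /k/ and /e/): before a front vowel, so rule 1 applies → [tʃ].
/e/ stays [e].
/ʃ/ (between /e/ and /ʃ/) is in the target of rule 2 but the environment (between two vowels) is not met → [ʃ].
/ʃ/ (between /ʃ/ and /i/) is in the target of rule 2 but the environment (between two vowels) is not met → [ʃ].
/i/ — not in any rule's target class → [i].
/ɡ/ (between /i/ and /e/): before a front vowel, so rule 1 applies → [dʒ].
/e/ stays [e].
/h/ (word-final): no rule targets it → [h].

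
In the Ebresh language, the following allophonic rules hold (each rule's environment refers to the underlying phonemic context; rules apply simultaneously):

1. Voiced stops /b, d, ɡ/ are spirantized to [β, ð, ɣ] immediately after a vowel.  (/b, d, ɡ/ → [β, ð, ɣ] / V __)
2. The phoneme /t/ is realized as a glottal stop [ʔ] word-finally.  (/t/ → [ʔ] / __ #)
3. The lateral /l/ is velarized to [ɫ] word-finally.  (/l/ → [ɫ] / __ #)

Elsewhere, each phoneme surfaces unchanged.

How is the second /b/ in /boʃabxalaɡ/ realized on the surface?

[β]

/b/ — between /a/ and /x/, immediately after a vowel — surfaces as [β] (rule 1).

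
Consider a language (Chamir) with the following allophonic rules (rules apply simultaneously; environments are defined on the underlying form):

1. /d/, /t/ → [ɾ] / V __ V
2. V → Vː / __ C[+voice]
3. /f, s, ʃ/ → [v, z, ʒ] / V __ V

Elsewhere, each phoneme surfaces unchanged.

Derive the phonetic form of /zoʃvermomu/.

[zoʃveːrmoːmu]

/z/ (word-initial): no rule targets it → [z].
/o/ — between /z/ and /ʃ/; rule 2 does not apply here → [o].
/ʃ/ — between /o/ and /v/; rule 3 does not apply here → [ʃ].
/v/ (between /ʃ/ and /e/) is unaffected → [v].
/e/ meets the environment for rule 2 (before a voiced consonant) → [eː].
/r/ (between /e/ and /m/): no rule targets it → [r].
/m/ stays [m].
/o/ (between /m/ and /m/): before a voiced consonant, so rule 2 applies → [oː].
/m/ (between /o/ and /u/) is unaffected → [m].
/u/ (word-final) fails the environment for rule 2, so it stays [u].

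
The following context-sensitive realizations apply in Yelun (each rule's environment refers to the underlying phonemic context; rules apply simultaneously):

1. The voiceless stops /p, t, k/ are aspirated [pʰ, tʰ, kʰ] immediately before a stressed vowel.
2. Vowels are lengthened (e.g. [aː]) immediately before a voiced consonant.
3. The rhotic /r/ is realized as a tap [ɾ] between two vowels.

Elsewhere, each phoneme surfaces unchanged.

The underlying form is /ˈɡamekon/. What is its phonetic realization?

/a/ (between /ɡ/ and /m/): before a voiced consonant, so rule 2 applies → [aː].
/e/ (between /m/ and /k/) is in the target of rule 2 but the environment (before a voiced consonant) is not met → [e].
/k/ (between /e/ and /o/) fails the environment for rule 1, so it stays [k].
/o/ (between /k/ and /n/): before a voiced consonant, so rule 2 applies → [oː].

[ˈɡaːmekoːn]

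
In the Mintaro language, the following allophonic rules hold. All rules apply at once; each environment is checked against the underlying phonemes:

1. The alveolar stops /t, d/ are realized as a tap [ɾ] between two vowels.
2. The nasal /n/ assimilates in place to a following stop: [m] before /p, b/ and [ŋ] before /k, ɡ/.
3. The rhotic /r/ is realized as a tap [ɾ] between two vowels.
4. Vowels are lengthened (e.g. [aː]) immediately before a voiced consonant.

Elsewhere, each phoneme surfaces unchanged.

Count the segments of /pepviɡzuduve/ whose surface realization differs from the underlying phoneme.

Segments that undergo a rule: /i/ → [iː] (rule 4); /u/ → [uː] (rule 4); /d/ → [ɾ] (rule 1); /u/ → [uː] (rule 4).
All other segments surface unchanged.

4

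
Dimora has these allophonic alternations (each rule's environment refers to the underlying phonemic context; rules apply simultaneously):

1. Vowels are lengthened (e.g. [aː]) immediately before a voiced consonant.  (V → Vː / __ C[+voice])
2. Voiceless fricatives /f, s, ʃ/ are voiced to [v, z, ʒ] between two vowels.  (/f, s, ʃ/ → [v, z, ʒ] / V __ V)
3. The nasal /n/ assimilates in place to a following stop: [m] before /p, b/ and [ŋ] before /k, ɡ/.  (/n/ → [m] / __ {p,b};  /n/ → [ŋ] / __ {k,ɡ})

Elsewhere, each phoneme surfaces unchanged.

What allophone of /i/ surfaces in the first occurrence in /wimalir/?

/i/ (between /w/ and /m/): before a voiced consonant, so rule 1 applies → [iː].

[iː]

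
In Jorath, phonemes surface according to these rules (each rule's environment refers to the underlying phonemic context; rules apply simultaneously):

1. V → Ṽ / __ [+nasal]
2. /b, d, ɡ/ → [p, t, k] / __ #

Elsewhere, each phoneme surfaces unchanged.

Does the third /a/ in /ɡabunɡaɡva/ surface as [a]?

Yes

/a/ (word-final) fails the environment for rule 1, so it stays [a].
The actual realization is [a], which matches [a].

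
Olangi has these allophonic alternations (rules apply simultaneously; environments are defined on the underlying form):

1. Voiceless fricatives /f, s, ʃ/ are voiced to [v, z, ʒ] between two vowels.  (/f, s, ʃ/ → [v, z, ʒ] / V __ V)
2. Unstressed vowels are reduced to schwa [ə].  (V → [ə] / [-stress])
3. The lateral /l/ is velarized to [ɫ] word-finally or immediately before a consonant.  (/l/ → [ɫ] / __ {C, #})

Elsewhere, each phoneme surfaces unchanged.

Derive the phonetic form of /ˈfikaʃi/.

/f/ (word-initial) is in the target of rule 1 but the environment (between two vowels) is not met → [f].
/i/ (between /f/ and /k/) fails the environment for rule 2, so it stays [i].
/k/ — not in any rule's target class → [k].
/a/ (between /k/ and /ʃ/): in an unstressed syllable, so rule 2 applies → [ə].
/ʃ/ (between /a/ and /i/) occurs between two vowels → [ʒ] by rule 1.
/i/ (word-final) occurs in an unstressed syllable → [ə] by rule 2.

[ˈfikəʒə]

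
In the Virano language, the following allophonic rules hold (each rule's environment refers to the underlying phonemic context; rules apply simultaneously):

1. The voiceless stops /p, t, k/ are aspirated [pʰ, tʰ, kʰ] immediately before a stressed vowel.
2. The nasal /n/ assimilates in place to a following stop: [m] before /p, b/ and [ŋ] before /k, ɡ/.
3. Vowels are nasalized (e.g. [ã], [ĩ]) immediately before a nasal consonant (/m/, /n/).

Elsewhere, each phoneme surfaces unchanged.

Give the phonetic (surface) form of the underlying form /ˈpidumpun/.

/p/ (word-initial): immediately before a stressed vowel, so rule 1 applies → [pʰ].
/i/ (between /p/ and /d/) is in the target of rule 3 but the environment (before a nasal consonant) is not met → [i].
/d/ stays [d].
/u/ meets the environment for rule 3 (before a nasal consonant) → [ũ].
/m/ — not in any rule's target class → [m].
/p/ (between /m/ and /u/) is in the target of rule 1 but the environment (immediately before a stressed vowel) is not met → [p].
/u/ — between /p/ and /n/, before a nasal consonant — surfaces as [ũ] (rule 3).
/n/ (word-final) fails the environment for rule 2, so it stays [n].

[ˈpʰidũmpũn]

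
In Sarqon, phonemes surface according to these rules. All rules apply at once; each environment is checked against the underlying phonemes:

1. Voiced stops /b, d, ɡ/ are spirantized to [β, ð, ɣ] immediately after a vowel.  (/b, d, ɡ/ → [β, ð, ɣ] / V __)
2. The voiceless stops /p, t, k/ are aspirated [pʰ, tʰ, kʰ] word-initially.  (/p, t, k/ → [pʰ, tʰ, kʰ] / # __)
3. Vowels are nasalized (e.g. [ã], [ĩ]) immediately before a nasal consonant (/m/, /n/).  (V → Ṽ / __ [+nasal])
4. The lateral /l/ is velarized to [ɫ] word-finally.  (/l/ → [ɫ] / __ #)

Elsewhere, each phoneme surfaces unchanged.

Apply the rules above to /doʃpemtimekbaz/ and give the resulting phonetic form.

[doʃpẽmtĩmekbaz]

/d/ — word-initial; rule 1 does not apply here → [d].
/o/ — between /d/ and /ʃ/; rule 3 does not apply here → [o].
/ʃ/ (between /o/ and /p/): no rule targets it → [ʃ].
/p/ (between /ʃ/ and /e/): rule 2 targets it, but not word-initially → unchanged [p].
/e/ — between /p/ and /m/, before a nasal consonant — surfaces as [ẽ] (rule 3).
/m/ (between /e/ and /t/) is unaffected → [m].
/t/ (between /m/ and /i/): rule 2 targets it, but not word-initially → unchanged [t].
/i/ (between /t/ and /m/): before a nasal consonant, so rule 3 applies → [ĩ].
/m/ stays [m].
/e/ (between /m/ and /k/) fails the environment for rule 3, so it stays [e].
/k/ (between /e/ and /b/) fails the environment for rule 2, so it stays [k].
/b/ (between /k/ and /a/): rule 1 targets it, but not immediately after a vowel → unchanged [b].
/a/ (between /b/ and /z/) is in the target of rule 3 but the environment (before a nasal consonant) is not met → [a].
/z/ — not in any rule's target class → [z].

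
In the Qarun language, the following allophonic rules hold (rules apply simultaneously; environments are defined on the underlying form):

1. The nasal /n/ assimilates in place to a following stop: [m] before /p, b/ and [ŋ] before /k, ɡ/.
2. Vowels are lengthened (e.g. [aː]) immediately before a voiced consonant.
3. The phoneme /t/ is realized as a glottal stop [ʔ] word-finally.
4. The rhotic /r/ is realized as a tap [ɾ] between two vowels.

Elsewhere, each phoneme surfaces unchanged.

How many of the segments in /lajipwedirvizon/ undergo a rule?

Segments that undergo a rule: /a/ → [aː] (rule 2); /e/ → [eː] (rule 2); /i/ → [iː] (rule 2); /i/ → [iː] (rule 2); /o/ → [oː] (rule 2).
All other segments surface unchanged.

5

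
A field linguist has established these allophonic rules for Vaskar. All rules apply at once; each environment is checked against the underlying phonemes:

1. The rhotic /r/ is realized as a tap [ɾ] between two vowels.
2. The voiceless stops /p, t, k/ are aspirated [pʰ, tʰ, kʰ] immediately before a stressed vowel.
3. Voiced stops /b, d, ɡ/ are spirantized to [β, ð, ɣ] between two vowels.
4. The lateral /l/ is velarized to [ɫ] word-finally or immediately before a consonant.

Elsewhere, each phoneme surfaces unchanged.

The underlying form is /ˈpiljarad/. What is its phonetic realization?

/p/ (word-initial): immediately before a stressed vowel, so rule 2 applies → [pʰ].
/i/ — not in any rule's target class → [i].
/l/ meets the environment for rule 4 (word-finally or immediately before a consonant) → [ɫ].
/j/ stays [j].
/a/ (between /j/ and /r/): no rule targets it → [a].
/r/ — between /a/ and /a/, between two vowels — surfaces as [ɾ] (rule 1).
/a/ (between /r/ and /d/): no rule targets it → [a].
/d/ — word-final; rule 3 does not apply here → [d].

[ˈpʰiɫjaɾad]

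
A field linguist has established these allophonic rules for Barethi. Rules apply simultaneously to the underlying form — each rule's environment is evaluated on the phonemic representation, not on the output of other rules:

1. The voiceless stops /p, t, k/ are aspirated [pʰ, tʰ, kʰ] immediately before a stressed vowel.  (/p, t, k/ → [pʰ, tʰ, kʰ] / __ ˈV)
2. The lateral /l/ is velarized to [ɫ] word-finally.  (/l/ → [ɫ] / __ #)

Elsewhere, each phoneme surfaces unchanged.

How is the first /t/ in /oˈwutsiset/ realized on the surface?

/t/ (between /u/ and /s/) is in the target of rule 1 but the environment (immediately before a stressed vowel) is not met → [t].

[t]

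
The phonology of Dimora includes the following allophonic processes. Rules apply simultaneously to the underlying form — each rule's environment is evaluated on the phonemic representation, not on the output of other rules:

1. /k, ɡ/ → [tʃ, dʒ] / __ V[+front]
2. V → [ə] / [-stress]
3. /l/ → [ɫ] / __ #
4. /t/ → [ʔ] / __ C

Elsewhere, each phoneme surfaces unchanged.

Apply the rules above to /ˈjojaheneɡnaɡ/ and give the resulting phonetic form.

[ˈjojəhənəɡnəɡ]

/o/ (between /j/ and /j/): rule 2 targets it, but not in an unstressed syllable → unchanged [o].
/a/ (between /j/ and /h/): in an unstressed syllable, so rule 2 applies → [ə].
/e/ (between /h/ and /n/): in an unstressed syllable, so rule 2 applies → [ə].
/e/ — between /n/ and /ɡ/, in an unstressed syllable — surfaces as [ə] (rule 2).
/ɡ/ (between /e/ and /n/) is in the target of rule 1 but the environment (before a front vowel) is not met → [ɡ].
/a/ (between /n/ and /ɡ/) occurs in an unstressed syllable → [ə] by rule 2.
/ɡ/ (word-final) is in the target of rule 1 but the environment (before a front vowel) is not met → [ɡ].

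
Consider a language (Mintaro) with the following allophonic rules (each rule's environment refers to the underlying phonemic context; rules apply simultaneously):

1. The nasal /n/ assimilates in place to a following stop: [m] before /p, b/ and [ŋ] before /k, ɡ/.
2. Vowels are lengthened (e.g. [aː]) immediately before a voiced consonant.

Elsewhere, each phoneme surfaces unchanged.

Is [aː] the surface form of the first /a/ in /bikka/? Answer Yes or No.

/a/ — word-final; rule 2 does not apply here → [a].
The actual realization is [a], not [aː].

No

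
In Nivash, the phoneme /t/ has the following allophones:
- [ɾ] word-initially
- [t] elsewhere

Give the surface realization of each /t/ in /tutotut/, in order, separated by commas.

[ɾ], [t], [t], [t]

Occurrence 1 (position 1): word-initially → [ɾ].
Occurrence 2 (position 3): no conditioning environment matches → elsewhere allophone [t].
Occurrence 3 (position 5): no conditioning environment matches → elsewhere allophone [t].
Occurrence 4 (position 7): no conditioning environment matches → elsewhere allophone [t].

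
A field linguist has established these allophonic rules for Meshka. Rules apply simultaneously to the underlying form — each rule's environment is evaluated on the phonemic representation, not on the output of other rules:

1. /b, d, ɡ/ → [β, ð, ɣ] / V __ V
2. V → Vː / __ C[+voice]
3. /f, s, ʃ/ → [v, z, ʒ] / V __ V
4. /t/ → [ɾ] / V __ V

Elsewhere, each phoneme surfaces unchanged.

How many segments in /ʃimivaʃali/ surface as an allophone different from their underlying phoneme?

4

Segments that undergo a rule: /i/ → [iː] (rule 2); /i/ → [iː] (rule 2); /ʃ/ → [ʒ] (rule 3); /a/ → [aː] (rule 2).
All other segments surface unchanged.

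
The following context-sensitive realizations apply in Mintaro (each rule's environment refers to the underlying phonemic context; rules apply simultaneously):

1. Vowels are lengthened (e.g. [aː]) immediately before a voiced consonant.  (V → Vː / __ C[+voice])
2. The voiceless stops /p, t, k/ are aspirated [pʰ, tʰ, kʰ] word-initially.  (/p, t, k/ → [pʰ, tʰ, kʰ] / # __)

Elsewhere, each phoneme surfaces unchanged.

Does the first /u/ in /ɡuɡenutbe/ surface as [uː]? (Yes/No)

Yes

/u/ — between /ɡ/ and /ɡ/, before a voiced consonant — surfaces as [uː] (rule 1).
The actual realization is [uː], which matches [uː].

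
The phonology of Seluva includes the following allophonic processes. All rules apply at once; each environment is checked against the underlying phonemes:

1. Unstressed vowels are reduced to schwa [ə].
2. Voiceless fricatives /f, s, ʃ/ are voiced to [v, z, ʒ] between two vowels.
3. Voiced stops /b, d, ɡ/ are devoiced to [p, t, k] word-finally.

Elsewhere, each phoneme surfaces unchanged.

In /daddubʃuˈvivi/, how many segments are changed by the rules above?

Segments that undergo a rule: /a/ → [ə] (rule 1); /u/ → [ə] (rule 1); /u/ → [ə] (rule 1); /i/ → [ə] (rule 1).
All other segments surface unchanged.

4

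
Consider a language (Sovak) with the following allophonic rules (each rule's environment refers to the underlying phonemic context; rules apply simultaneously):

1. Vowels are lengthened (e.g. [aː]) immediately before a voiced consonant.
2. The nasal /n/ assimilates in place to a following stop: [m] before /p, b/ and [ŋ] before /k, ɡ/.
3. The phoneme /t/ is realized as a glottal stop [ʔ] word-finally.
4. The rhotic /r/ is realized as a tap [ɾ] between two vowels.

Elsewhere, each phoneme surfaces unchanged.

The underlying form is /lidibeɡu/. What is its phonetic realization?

/l/ (word-initial): no rule targets it → [l].
/i/ meets the environment for rule 1 (before a voiced consonant) → [iː].
/d/ — not in any rule's target class → [d].
/i/ (between /d/ and /b/): before a voiced consonant, so rule 1 applies → [iː].
/b/ stays [b].
Rule 1 applies to /e/ (between /b/ and /ɡ/: before a voiced consonant) → [eː].
/ɡ/ (between /e/ and /u/): no rule targets it → [ɡ].
/u/ — word-final; rule 1 does not apply here → [u].

[liːdiːbeːɡu]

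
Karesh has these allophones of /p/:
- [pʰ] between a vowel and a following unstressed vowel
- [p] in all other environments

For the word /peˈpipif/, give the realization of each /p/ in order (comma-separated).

Occurrence 1 (position 1): no conditioning environment matches → elsewhere allophone [p].
Occurrence 2 (position 3): no conditioning environment matches → elsewhere allophone [p].
Occurrence 3 (position 5): between a vowel and a following unstressed vowel → [pʰ].

[p], [p], [pʰ]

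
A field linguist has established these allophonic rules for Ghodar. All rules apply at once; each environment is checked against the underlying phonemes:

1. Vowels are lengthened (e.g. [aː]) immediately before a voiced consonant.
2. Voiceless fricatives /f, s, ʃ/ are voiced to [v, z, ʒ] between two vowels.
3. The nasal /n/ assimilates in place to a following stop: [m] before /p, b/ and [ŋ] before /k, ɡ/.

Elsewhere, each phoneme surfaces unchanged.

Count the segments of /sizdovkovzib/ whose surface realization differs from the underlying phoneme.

Segments that undergo a rule: /i/ → [iː] (rule 1); /o/ → [oː] (rule 1); /o/ → [oː] (rule 1); /i/ → [iː] (rule 1).
All other segments surface unchanged.

4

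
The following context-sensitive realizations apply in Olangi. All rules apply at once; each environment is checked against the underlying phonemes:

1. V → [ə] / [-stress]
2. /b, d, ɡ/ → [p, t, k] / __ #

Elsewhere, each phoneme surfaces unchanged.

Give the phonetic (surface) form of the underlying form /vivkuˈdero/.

/v/ (word-initial) is unaffected → [v].
Rule 1 applies to /i/ (between /v/ and /v/: in an unstressed syllable) → [ə].
/v/ — not in any rule's target class → [v].
/k/ (between /v/ and /u/): no rule targets it → [k].
/u/ — between /k/ and /d/, in an unstressed syllable — surfaces as [ə] (rule 1).
/d/ (between /u/ and /e/) is in the target of rule 2 but the environment (word-finally) is not met → [d].
/e/ — between /d/ and /r/; rule 1 does not apply here → [e].
/r/ (between /e/ and /o/): no rule targets it → [r].
/o/ (word-final) occurs in an unstressed syllable → [ə] by rule 1.

[vəvkəˈderə]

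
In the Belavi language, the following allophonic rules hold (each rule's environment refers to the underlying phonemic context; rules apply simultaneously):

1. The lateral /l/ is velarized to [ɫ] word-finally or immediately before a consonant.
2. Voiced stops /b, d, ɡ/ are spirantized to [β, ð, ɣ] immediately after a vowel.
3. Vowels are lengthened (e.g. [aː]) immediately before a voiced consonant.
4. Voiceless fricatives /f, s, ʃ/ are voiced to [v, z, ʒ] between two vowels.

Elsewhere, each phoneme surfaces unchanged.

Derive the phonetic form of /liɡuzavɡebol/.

/l/ — word-initial; rule 1 does not apply here → [l].
/i/ meets the environment for rule 3 (before a voiced consonant) → [iː].
/ɡ/ (between /i/ and /u/): immediately after a vowel, so rule 2 applies → [ɣ].
Rule 3 applies to /u/ (between /ɡ/ and /z/: before a voiced consonant) → [uː].
/z/ (between /u/ and /a/) is unaffected → [z].
/a/ (between /z/ and /v/): before a voiced consonant, so rule 3 applies → [aː].
/v/ (between /a/ and /ɡ/): no rule targets it → [v].
/ɡ/ — between /v/ and /e/; rule 2 does not apply here → [ɡ].
/e/ — between /ɡ/ and /b/, before a voiced consonant — surfaces as [eː] (rule 3).
Rule 2 applies to /b/ (between /e/ and /o/: immediately after a vowel) → [β].
/o/ (between /b/ and /l/) occurs before a voiced consonant → [oː] by rule 3.
/l/ (word-final) occurs word-finally or immediately before a consonant → [ɫ] by rule 1.

[liːɣuːzaːvɡeːβoːɫ]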